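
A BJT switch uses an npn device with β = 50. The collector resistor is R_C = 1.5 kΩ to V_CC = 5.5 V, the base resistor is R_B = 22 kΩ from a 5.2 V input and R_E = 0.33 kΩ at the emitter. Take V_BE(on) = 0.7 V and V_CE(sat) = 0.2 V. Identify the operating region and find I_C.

Assume active: I_B = (5.2 − 0.7)/(22 + 51×0.33) = 0.116 mA, I_C = β·I_B = 5.79 mA.
Then V_CE = 5.5 − 5.79×1.5 − 5.91×0.33 = -5.14 V < 0.2 V — the active assumption fails.
Re-solve with V_CE = 0.2 V. KCL at the emitter: V_E/R_E = (V_BB−0.7−V_E)/R_B + (V_CC−0.2−V_E)/R_C, giving V_E = 0.999 V.
I_C = (V_CC − 0.2 − V_E)/R_C = (5.3 − 0.999)/1.5 = 2.87 mA.
Check: I_B = (4.5 − 0.999)/22 = 0.159 mA, and β·I_B = 7.96 mA > I_C, confirming saturation.

saturation; I_C ≈ 2.9 mA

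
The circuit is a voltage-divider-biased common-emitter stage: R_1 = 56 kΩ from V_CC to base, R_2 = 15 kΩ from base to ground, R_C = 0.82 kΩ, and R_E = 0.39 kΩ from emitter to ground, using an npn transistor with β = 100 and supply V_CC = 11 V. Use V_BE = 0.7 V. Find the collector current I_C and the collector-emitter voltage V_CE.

I_C ≈ 3.2 mA, V_CE ≈ 7.2 V

Thevenize the base divider: V_Th = V_CC·R_2/(R_1+R_2) = 11×15/71 = 2.32 V, R_Th = R_1‖R_2 = 11.8 kΩ.
Base-emitter loop: V_Th = I_B·R_Th + V_BE + (β+1)I_B·R_E, so I_B = (2.32 − 0.7) / (11.8 + 101×0.39) = 0.0317 mA.
I_C = β·I_B = 100×0.0317 = 3.17 mA, and I_E = (β+1)I_B = 3.2 mA.
V_CE = V_CC − I_C·R_C − I_E·R_E = 11 − 3.17×0.82 − 3.2×0.39 = 7.15 V.
V_CE = 7.15 V > 0.2 V confirms active-region operation.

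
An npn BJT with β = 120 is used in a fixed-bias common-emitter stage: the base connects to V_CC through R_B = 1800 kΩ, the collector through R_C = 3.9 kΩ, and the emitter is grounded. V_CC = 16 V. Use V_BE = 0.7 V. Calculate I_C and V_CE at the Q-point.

Base loop: V_CC = I_B·R_B + V_BE, so I_B = (16 − 0.7)/1800 kΩ = 0.0085 mA.
In the active region I_C = β·I_B = 120 × 0.0085 = 1.02 mA.
Collector loop: V_CE = V_CC − I_C·R_C = 16 − 1.02×3.9 = 12 V.
Since V_CE = 12 V > V_CE(sat) ≈ 0.2 V, the transistor is in the active region as assumed.

I_C ≈ 1 mA, V_CE ≈ 12 V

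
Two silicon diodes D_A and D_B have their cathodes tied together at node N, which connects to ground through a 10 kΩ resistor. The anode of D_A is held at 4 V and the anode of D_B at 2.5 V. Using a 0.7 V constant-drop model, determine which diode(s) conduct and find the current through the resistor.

Assume both conduct. Then node N would need to be at both 4−0.7 = 3.3 V and 2.5−0.7 = 1.8 V, which is impossible.
Assume only D_A conducts: V_N = 4 − 0.7 = 3.3 V, so I_R = 3.3/10 = 0.33 mA.
Check D_B: its anode-to-cathode voltage is 2.5 − 3.3 = -0.8 V < 0.7 V, so it is off. The assumption is consistent.

Only D_A conducts; I_R ≈ 0.33 mA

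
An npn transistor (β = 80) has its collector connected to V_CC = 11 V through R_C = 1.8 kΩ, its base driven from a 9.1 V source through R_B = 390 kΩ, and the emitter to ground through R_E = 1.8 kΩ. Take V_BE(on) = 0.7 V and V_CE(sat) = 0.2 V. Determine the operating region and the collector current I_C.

active; I_C ≈ 1.3 mA

Assume active. Base-emitter loop: I_B = (V_BB − V_BE)/(R_B + (β+1)R_E) = (9.1 − 0.7)/(390 + 81×1.8) = 0.0157 mA.
I_C = β·I_B = 80×0.0157 = 1.25 mA.
V_CE = V_CC − I_C·R_C − I_E·R_E = 11 − 1.25×1.8 − 1.27×1.8 = 6.46 V > V_CE(sat), so the active-region assumption holds.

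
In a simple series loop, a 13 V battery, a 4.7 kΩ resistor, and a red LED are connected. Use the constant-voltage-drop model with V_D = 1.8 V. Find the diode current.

I ≈ 2.4 mA

KVL around the loop: 13 = V_D + I·R = 1.8 + I × 4.7 kΩ.
So I = (13 − 1.8) / 4.7 kΩ = 11.2 / 4.7 = 2.38 mA.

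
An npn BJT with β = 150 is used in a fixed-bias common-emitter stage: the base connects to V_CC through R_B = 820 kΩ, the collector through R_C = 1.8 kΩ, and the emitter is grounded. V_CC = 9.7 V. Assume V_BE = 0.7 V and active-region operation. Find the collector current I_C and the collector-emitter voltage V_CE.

I_C ≈ 1.6 mA, V_CE ≈ 6.7 V

Base loop: V_CC = I_B·R_B + V_BE, so I_B = (9.7 − 0.7)/820 kΩ = 0.011 mA.
In the active region I_C = β·I_B = 150 × 0.011 = 1.65 mA.
Collector loop: V_CE = V_CC − I_C·R_C = 9.7 − 1.65×1.8 = 6.74 V.
Since V_CE = 6.74 V > V_CE(sat) ≈ 0.2 V, the transistor is in the active region as assumed.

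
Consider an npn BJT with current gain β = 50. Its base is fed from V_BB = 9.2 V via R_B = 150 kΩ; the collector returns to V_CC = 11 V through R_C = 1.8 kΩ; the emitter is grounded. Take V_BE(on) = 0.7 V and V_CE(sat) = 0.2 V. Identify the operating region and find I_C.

active; I_C ≈ 2.8 mA

Assume active. Base-emitter loop: I_B = (V_BB − V_BE)/R_B = (9.2 − 0.7)/150 = 0.0567 mA.
I_C = β·I_B = 50×0.0567 = 2.83 mA.
V_CE = V_CC − I_C·R_C = 11 − 2.83×1.8 = 5.9 V > V_CE(sat), so the active-region assumption holds.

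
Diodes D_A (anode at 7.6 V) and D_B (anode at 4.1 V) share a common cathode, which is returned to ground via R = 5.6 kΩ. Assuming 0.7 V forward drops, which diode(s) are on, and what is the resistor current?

Only D_A conducts; I_R ≈ 1.2 mA

Assume both conduct. Then node N would need to be at both 7.6−0.7 = 6.9 V and 4.1−0.7 = 3.4 V, which is impossible.
Assume only D_A conducts: V_N = 7.6 − 0.7 = 6.9 V, so I_R = 6.9/5.6 = 1.23 mA.
Check D_B: its anode-to-cathode voltage is 4.1 − 6.9 = -2.8 V < 0.7 V, so it is off. The assumption is consistent.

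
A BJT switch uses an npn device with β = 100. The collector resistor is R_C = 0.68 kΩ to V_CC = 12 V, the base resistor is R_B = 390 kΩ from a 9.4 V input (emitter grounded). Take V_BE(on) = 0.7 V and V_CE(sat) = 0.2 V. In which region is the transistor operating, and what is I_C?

active; I_C ≈ 2.2 mA

Assume active. Base-emitter loop: I_B = (V_BB − V_BE)/R_B = (9.4 − 0.7)/390 = 0.0223 mA.
I_C = β·I_B = 100×0.0223 = 2.23 mA.
V_CE = V_CC − I_C·R_C = 12 − 2.23×0.68 = 10.5 V > V_CE(sat), so the active-region assumption holds.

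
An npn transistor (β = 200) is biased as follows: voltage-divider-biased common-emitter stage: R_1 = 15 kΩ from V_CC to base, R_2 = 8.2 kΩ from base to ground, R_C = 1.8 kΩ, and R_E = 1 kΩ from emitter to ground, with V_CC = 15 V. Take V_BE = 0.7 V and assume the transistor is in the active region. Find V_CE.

V_CE ≈ 2.5 V

Thevenize the base divider: V_Th = V_CC·R_2/(R_1+R_2) = 15×8.2/23.2 = 5.3 V, R_Th = R_1‖R_2 = 5.3 kΩ.
Base-emitter loop: V_Th = I_B·R_Th + V_BE + (β+1)I_B·R_E, so I_B = (5.3 − 0.7) / (5.3 + 201×1) = 0.0223 mA.
I_C = β·I_B = 200×0.0223 = 4.46 mA, and I_E = (β+1)I_B = 4.48 mA.
V_CE = V_CC − I_C·R_C − I_E·R_E = 15 − 4.46×1.8 − 4.48×1 = 2.49 V.
V_CE = 2.49 V > 0.2 V confirms active-region operation.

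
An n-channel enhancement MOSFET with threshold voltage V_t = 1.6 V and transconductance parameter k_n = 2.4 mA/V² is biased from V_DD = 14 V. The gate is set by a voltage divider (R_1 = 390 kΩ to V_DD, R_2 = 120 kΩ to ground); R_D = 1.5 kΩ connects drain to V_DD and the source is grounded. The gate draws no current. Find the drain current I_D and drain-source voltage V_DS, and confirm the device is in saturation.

I_D ≈ 3.4 mA, V_DS ≈ 8.8 V

V_G = V_DD·R_2/(R_1+R_2) = 14×120/510 = 3.29 V. With the source grounded, V_GS = V_G = 3.29 V.
Assume saturation: I_D = (k_n/2)(V_GS − V_t)² = (2.4/2)×(3.29 − 1.6)² = 1.2×1.69² = 3.44 mA.
V_DS = V_DD − I_D·R_D = 14 − 3.44×1.5 = 8.83 V.
Saturation requires V_DS ≥ V_GS − V_t = 1.69 V; 8.83 ≥ 1.69 ✓.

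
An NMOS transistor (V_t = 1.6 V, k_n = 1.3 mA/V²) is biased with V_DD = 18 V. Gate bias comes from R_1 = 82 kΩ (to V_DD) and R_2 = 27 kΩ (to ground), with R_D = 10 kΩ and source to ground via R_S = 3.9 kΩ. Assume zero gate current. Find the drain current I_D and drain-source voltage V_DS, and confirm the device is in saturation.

V_G = V_DD·R_2/(R_1+R_2) = 18×27/109 = 4.46 V.
Assume saturation: I_D = (k_n/2)(V_GS − V_t)² with V_GS = V_G − I_D·R_S = 4.46 − 3.9·I_D.
Substituting gives 9.89·I_D² − 15.5·I_D + 5.31 = 0, with roots I_D = 0.507 or 1.06 mA.
The root I_D = 1.06 mA gives V_GS = 0.323 V ≤ V_t, so take I_D = 0.507 mA.
Then V_GS = 2.48 V and V_DS = V_DD − I_D(R_D+R_S) = 18 − 0.507×13.9 = 11 V.
Saturation requires V_DS ≥ V_GS − V_t = 0.883 V; 11 ≥ 0.883 ✓.

I_D ≈ 0.51 mA, V_DS ≈ 11 V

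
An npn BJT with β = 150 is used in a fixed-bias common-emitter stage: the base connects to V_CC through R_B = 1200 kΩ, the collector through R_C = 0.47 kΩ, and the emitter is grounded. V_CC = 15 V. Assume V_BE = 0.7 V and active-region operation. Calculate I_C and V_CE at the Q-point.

I_C ≈ 1.8 mA, V_CE ≈ 14 V

Base loop: V_CC = I_B·R_B + V_BE, so I_B = (15 − 0.7)/1200 kΩ = 0.0119 mA.
In the active region I_C = β·I_B = 150 × 0.0119 = 1.79 mA.
Collector loop: V_CE = V_CC − I_C·R_C = 15 − 1.79×0.47 = 14.2 V.
Since V_CE = 14.2 V > V_CE(sat) ≈ 0.2 V, the transistor is in the active region as assumed.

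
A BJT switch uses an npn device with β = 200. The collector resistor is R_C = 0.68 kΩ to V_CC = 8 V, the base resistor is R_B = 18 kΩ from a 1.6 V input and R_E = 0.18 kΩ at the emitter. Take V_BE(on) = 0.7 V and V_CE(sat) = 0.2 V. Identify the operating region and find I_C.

active; I_C ≈ 3.3 mA

Assume active. Base-emitter loop: I_B = (V_BB − V_BE)/(R_B + (β+1)R_E) = (1.6 − 0.7)/(18 + 201×0.18) = 0.0166 mA.
I_C = β·I_B = 200×0.0166 = 3.32 mA.
V_CE = V_CC − I_C·R_C − I_E·R_E = 8 − 3.32×0.68 − 3.34×0.18 = 5.14 V > V_CE(sat), so the active-region assumption holds.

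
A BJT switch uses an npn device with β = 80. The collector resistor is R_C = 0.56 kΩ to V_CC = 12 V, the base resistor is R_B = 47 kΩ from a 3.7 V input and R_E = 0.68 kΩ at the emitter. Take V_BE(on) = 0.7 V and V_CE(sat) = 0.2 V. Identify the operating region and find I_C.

active; I_C ≈ 2.4 mA

Assume active. Base-emitter loop: I_B = (V_BB − V_BE)/(R_B + (β+1)R_E) = (3.7 − 0.7)/(47 + 81×0.68) = 0.0294 mA.
I_C = β·I_B = 80×0.0294 = 2.35 mA.
V_CE = V_CC − I_C·R_C − I_E·R_E = 12 − 2.35×0.56 − 2.38×0.68 = 9.06 V > V_CE(sat), so the active-region assumption holds.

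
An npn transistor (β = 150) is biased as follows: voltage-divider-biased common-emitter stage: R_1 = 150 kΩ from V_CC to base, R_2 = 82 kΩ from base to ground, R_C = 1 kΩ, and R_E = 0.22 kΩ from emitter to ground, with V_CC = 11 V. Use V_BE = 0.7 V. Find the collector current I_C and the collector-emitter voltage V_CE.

Thevenize the base divider: V_Th = V_CC·R_2/(R_1+R_2) = 11×82/232 = 3.89 V, R_Th = R_1‖R_2 = 53 kΩ.
Base-emitter loop: V_Th = I_B·R_Th + V_BE + (β+1)I_B·R_E, so I_B = (3.89 − 0.7) / (53 + 151×0.22) = 0.037 mA.
I_C = β·I_B = 150×0.037 = 5.55 mA, and I_E = (β+1)I_B = 5.58 mA.
V_CE = V_CC − I_C·R_C − I_E·R_E = 11 − 5.55×1 − 5.58×0.22 = 4.23 V.
V_CE = 4.23 V > 0.2 V confirms active-region operation.

I_C ≈ 5.5 mA, V_CE ≈ 4.2 V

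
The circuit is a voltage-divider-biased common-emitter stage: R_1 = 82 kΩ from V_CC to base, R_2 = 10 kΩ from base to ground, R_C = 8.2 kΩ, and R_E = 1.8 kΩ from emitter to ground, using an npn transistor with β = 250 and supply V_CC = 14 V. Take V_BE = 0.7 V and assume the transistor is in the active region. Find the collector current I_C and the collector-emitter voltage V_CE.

Thevenize the base divider: V_Th = V_CC·R_2/(R_1+R_2) = 14×10/92 = 1.52 V, R_Th = R_1‖R_2 = 8.91 kΩ.
Base-emitter loop: V_Th = I_B·R_Th + V_BE + (β+1)I_B·R_E, so I_B = (1.52 − 0.7) / (8.91 + 251×1.8) = 0.00178 mA.
I_C = β·I_B = 250×0.00178 = 0.446 mA, and I_E = (β+1)I_B = 0.448 mA.
V_CE = V_CC − I_C·R_C − I_E·R_E = 14 − 0.446×8.2 − 0.448×1.8 = 9.54 V.
V_CE = 9.54 V > 0.2 V confirms active-region operation.

I_C ≈ 0.45 mA, V_CE ≈ 9.5 V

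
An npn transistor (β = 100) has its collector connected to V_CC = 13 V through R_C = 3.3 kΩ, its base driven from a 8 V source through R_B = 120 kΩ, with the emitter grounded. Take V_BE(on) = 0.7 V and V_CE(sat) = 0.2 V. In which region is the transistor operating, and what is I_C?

Assume active: I_B = (8 − 0.7)/120 = 0.0608 mA, giving I_C = β·I_B = 6.08 mA.
But then V_CE = 13 − 6.08×3.3 = -7.07 V < V_CE(sat) = 0.2 V — impossible in the active region.
So the transistor is saturated. With V_CE = 0.2 V, I_C = (V_CC − 0.2)/R_C = 12.8/3.3 = 3.88 mA.
Check: β·I_B = 6.08 mA > I_C = 3.88 mA, confirming saturation.

saturation; I_C ≈ 3.9 mA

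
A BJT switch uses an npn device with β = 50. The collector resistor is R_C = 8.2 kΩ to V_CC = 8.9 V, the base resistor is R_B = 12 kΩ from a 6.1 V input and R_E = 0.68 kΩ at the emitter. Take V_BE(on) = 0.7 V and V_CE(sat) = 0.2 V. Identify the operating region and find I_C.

Assume active: I_B = (6.1 − 0.7)/(12 + 51×0.68) = 0.116 mA, I_C = β·I_B = 5.78 mA.
Then V_CE = 8.9 − 5.78×8.2 − 5.9×0.68 = -42.5 V < 0.2 V — the active assumption fails.
Re-solve with V_CE = 0.2 V. KCL at the emitter: V_E/R_E = (V_BB−0.7−V_E)/R_B + (V_CC−0.2−V_E)/R_C, giving V_E = 0.902 V.
I_C = (V_CC − 0.2 − V_E)/R_C = (8.7 − 0.902)/8.2 = 0.951 mA.
Check: I_B = (5.4 − 0.902)/12 = 0.375 mA, and β·I_B = 18.7 mA > I_C, confirming saturation.

saturation; I_C ≈ 0.95 mA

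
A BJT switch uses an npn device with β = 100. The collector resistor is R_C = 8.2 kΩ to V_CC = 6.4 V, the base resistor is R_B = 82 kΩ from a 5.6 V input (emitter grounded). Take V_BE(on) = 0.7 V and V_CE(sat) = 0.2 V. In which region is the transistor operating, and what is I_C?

Assume active: I_B = (5.6 − 0.7)/82 = 0.0598 mA, giving I_C = β·I_B = 5.98 mA.
But then V_CE = 6.4 − 5.98×8.2 = -42.6 V < V_CE(sat) = 0.2 V — impossible in the active region.
So the transistor is saturated. With V_CE = 0.2 V, I_C = (V_CC − 0.2)/R_C = 6.2/8.2 = 0.756 mA.
Check: β·I_B = 5.98 mA > I_C = 0.756 mA, confirming saturation.

saturation; I_C ≈ 0.76 mA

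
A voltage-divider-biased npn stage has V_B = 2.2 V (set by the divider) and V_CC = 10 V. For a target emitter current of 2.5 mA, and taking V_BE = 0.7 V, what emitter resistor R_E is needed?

R_E ≈ 0.6 kΩ

V_E = V_B − V_BE = 2.2 − 0.7 = 1.5 V.
R_E = V_E / I_E = 1.5 / 2.5 = 0.6 kΩ.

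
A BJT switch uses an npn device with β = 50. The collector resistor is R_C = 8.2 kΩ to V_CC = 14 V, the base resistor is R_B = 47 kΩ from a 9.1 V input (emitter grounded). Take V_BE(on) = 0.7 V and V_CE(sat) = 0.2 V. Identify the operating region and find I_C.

saturation; I_C ≈ 1.7 mA

Assume active: I_B = (9.1 − 0.7)/47 = 0.179 mA, giving I_C = β·I_B = 8.94 mA.
But then V_CE = 14 − 8.94×8.2 = -59.3 V < V_CE(sat) = 0.2 V — impossible in the active region.
So the transistor is saturated. With V_CE = 0.2 V, I_C = (V_CC − 0.2)/R_C = 13.8/8.2 = 1.68 mA.
Check: β·I_B = 8.94 mA > I_C = 1.68 mA, confirming saturation.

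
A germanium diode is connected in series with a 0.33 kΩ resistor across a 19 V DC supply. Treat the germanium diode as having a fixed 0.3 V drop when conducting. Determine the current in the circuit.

KVL around the loop: 19 = V_D + I·R = 0.3 + I × 0.33 kΩ.
So I = (19 − 0.3) / 0.33 kΩ = 18.7 / 0.33 = 56.7 mA.

I ≈ 57 mA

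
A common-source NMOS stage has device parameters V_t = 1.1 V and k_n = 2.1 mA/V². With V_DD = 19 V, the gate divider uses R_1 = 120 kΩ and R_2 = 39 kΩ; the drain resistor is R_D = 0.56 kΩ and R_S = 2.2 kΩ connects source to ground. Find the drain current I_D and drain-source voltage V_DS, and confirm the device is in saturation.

I_D ≈ 1.1 mA, V_DS ≈ 16 V

V_G = V_DD·R_2/(R_1+R_2) = 19×39/159 = 4.66 V.
Assume saturation: I_D = (k_n/2)(V_GS − V_t)² with V_GS = V_G − I_D·R_S = 4.66 − 2.2·I_D.
Substituting gives 5.08·I_D² − 17.4·I_D + 13.3 = 0, with roots I_D = 1.14 or 2.29 mA.
The root I_D = 2.29 mA gives V_GS = -0.377 V ≤ V_t, so take I_D = 1.14 mA.
Then V_GS = 2.14 V and V_DS = V_DD − I_D(R_D+R_S) = 19 − 1.14×2.76 = 15.8 V.
Saturation requires V_DS ≥ V_GS − V_t = 1.04 V; 15.8 ≥ 1.04 ✓.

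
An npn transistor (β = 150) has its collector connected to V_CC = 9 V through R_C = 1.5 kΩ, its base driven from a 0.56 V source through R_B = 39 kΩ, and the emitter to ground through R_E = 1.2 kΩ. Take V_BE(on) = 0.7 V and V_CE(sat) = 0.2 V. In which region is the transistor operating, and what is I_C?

V_BB = 0.56 V ≤ V_BE(on) = 0.7 V, so the base-emitter junction is not forward biased.
The transistor is in cutoff: I_B = I_C = 0.

cutoff; I_C ≈ 0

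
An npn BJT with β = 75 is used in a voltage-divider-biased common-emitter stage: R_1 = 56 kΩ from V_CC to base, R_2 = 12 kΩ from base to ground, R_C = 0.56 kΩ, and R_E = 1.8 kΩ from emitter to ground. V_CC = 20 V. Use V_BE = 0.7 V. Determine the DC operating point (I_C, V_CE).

I_C ≈ 1.4 mA, V_CE ≈ 17 V

Thevenize the base divider: V_Th = V_CC·R_2/(R_1+R_2) = 20×12/68 = 3.53 V, R_Th = R_1‖R_2 = 9.88 kΩ.
Base-emitter loop: V_Th = I_B·R_Th + V_BE + (β+1)I_B·R_E, so I_B = (3.53 − 0.7) / (9.88 + 76×1.8) = 0.0193 mA.
I_C = β·I_B = 75×0.0193 = 1.45 mA, and I_E = (β+1)I_B = 1.47 mA.
V_CE = V_CC − I_C·R_C − I_E·R_E = 20 − 1.45×0.56 − 1.47×1.8 = 16.6 V.
V_CE = 16.6 V > 0.2 V confirms active-region operation.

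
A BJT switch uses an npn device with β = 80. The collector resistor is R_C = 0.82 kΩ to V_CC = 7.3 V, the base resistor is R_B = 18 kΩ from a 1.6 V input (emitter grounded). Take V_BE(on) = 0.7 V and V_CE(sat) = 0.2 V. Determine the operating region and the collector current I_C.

Assume active. Base-emitter loop: I_B = (V_BB − V_BE)/R_B = (1.6 − 0.7)/18 = 0.05 mA.
I_C = β·I_B = 80×0.05 = 4 mA.
V_CE = V_CC − I_C·R_C = 7.3 − 4×0.82 = 4.02 V > V_CE(sat), so the active-region assumption holds.

active; I_C ≈ 4 mA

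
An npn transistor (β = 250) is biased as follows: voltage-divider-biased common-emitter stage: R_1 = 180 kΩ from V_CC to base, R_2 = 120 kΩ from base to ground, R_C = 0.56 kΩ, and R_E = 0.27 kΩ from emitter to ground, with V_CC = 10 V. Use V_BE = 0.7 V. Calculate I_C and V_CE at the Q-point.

I_C ≈ 5.9 mA, V_CE ≈ 5.1 V

Thevenize the base divider: V_Th = V_CC·R_2/(R_1+R_2) = 10×120/300 = 4 V, R_Th = R_1‖R_2 = 72 kΩ.
Base-emitter loop: V_Th = I_B·R_Th + V_BE + (β+1)I_B·R_E, so I_B = (4 − 0.7) / (72 + 251×0.27) = 0.0236 mA.
I_C = β·I_B = 250×0.0236 = 5.9 mA, and I_E = (β+1)I_B = 5.93 mA.
V_CE = V_CC − I_C·R_C − I_E·R_E = 10 − 5.9×0.56 − 5.93×0.27 = 5.09 V.
V_CE = 5.09 V > 0.2 V confirms active-region operation.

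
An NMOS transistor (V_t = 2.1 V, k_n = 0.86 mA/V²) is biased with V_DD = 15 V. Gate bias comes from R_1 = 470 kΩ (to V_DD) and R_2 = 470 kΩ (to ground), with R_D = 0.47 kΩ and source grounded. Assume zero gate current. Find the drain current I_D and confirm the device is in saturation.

I_D ≈ 13 mA

V_G = V_DD·R_2/(R_1+R_2) = 15×470/940 = 7.5 V. With the source grounded, V_GS = V_G = 7.5 V.
Assume saturation: I_D = (k_n/2)(V_GS − V_t)² = (0.86/2)×(7.5 − 2.1)² = 0.43×5.4² = 12.5 mA.
V_DS = V_DD − I_D·R_D = 15 − 12.5×0.47 = 9.11 V.
Saturation requires V_DS ≥ V_GS − V_t = 5.4 V; 9.11 ≥ 5.4 ✓.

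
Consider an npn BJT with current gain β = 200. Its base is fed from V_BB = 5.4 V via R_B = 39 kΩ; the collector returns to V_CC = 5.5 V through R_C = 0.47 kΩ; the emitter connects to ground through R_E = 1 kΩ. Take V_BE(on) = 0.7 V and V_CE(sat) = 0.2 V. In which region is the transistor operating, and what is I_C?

saturation; I_C ≈ 3.6 mA

Assume active: I_B = (5.4 − 0.7)/(39 + 201×1) = 0.0196 mA, I_C = β·I_B = 3.92 mA.
Then V_CE = 5.5 − 3.92×0.47 − 3.94×1 = -0.277 V < 0.2 V — the active assumption fails.
Re-solve with V_CE = 0.2 V. KCL at the emitter: V_E/R_E = (V_BB−0.7−V_E)/R_B + (V_CC−0.2−V_E)/R_C, giving V_E = 3.61 V.
I_C = (V_CC − 0.2 − V_E)/R_C = (5.3 − 3.61)/0.47 = 3.59 mA.
Check: I_B = (4.7 − 3.61)/39 = 0.0278 mA, and β·I_B = 5.57 mA > I_C, confirming saturation.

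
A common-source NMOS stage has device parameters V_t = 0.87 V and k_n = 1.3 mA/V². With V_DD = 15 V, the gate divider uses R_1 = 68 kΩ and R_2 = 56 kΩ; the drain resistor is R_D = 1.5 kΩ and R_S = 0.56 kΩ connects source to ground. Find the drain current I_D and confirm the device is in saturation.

I_D ≈ 5.4 mA

V_G = V_DD·R_2/(R_1+R_2) = 15×56/124 = 6.77 V.
Assume saturation: I_D = (k_n/2)(V_GS − V_t)² with V_GS = V_G − I_D·R_S = 6.77 − 0.56·I_D.
Substituting gives 0.204·I_D² − 5.3·I_D + 22.7 = 0, with roots I_D = 5.4 or 20.6 mA.
The root I_D = 20.6 mA gives V_GS = -4.76 V ≤ V_t, so take I_D = 5.4 mA.
Then V_GS = 3.75 V and V_DS = V_DD − I_D(R_D+R_S) = 15 − 5.4×2.06 = 3.88 V.
Saturation requires V_DS ≥ V_GS − V_t = 2.88 V; 3.88 ≥ 2.88 ✓.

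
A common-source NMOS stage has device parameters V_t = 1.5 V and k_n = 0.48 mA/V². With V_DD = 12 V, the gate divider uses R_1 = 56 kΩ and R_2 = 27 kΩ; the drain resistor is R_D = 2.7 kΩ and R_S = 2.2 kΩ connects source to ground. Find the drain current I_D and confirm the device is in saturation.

I_D ≈ 0.46 mA

V_G = V_DD·R_2/(R_1+R_2) = 12×27/83 = 3.9 V.
Assume saturation: I_D = (k_n/2)(V_GS − V_t)² with V_GS = V_G − I_D·R_S = 3.9 − 2.2·I_D.
Substituting gives 1.16·I_D² − 3.54·I_D + 1.39 = 0, with roots I_D = 0.462 or 2.58 mA.
The root I_D = 2.58 mA gives V_GS = -1.78 V ≤ V_t, so take I_D = 0.462 mA.
Then V_GS = 2.89 V and V_DS = V_DD − I_D(R_D+R_S) = 12 − 0.462×4.9 = 9.74 V.
Saturation requires V_DS ≥ V_GS − V_t = 1.39 V; 9.74 ≥ 1.39 ✓.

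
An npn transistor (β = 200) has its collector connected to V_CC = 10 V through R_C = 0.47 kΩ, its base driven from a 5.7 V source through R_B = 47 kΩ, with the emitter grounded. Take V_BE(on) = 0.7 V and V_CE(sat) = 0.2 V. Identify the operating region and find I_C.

saturation; I_C ≈ 21 mA

Assume active: I_B = (5.7 − 0.7)/47 = 0.106 mA, giving I_C = β·I_B = 21.3 mA.
But then V_CE = 10 − 21.3×0.47 = 0 V < V_CE(sat) = 0.2 V — impossible in the active region.
So the transistor is saturated. With V_CE = 0.2 V, I_C = (V_CC − 0.2)/R_C = 9.8/0.47 = 20.9 mA.
Check: β·I_B = 21.3 mA > I_C = 20.9 mA, confirming saturation.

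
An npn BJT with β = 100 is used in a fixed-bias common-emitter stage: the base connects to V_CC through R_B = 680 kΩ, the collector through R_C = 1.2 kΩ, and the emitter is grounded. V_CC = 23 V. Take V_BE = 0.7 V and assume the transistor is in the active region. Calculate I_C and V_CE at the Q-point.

Base loop: V_CC = I_B·R_B + V_BE, so I_B = (23 − 0.7)/680 kΩ = 0.0328 mA.
In the active region I_C = β·I_B = 100 × 0.0328 = 3.28 mA.
Collector loop: V_CE = V_CC − I_C·R_C = 23 − 3.28×1.2 = 19.1 V.
Since V_CE = 19.1 V > V_CE(sat) ≈ 0.2 V, the transistor is in the active region as assumed.

I_C ≈ 3.3 mA, V_CE ≈ 19 V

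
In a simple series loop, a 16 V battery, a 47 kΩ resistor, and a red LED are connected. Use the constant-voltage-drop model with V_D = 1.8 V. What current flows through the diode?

KVL around the loop: 16 = V_D + I·R = 1.8 + I × 47 kΩ.
So I = (16 − 1.8) / 47 kΩ = 14.2 / 47 = 0.302 mA.

I ≈ 0.3 mA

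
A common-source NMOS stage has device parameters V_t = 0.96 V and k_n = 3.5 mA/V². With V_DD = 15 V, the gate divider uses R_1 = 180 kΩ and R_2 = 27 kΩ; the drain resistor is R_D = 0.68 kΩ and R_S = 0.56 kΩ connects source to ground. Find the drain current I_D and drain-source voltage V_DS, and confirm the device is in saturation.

V_G = V_DD·R_2/(R_1+R_2) = 15×27/207 = 1.96 V.
Assume saturation: I_D = (k_n/2)(V_GS − V_t)² with V_GS = V_G − I_D·R_S = 1.96 − 0.56·I_D.
Substituting gives 0.549·I_D² − 2.95·I_D + 1.74 = 0, with roots I_D = 0.673 or 4.71 mA.
The root I_D = 4.71 mA gives V_GS = -0.68 V ≤ V_t, so take I_D = 0.673 mA.
Then V_GS = 1.58 V and V_DS = V_DD − I_D(R_D+R_S) = 15 − 0.673×1.24 = 14.2 V.
Saturation requires V_DS ≥ V_GS − V_t = 0.62 V; 14.2 ≥ 0.62 ✓.

I_D ≈ 0.67 mA, V_DS ≈ 14 V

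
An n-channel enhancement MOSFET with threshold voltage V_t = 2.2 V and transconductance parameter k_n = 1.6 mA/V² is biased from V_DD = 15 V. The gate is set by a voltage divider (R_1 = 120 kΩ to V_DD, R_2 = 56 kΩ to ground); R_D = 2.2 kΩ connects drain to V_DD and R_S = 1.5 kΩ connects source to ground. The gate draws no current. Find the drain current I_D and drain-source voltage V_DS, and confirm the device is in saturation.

I_D ≈ 0.98 mA, V_DS ≈ 11 V

V_G = V_DD·R_2/(R_1+R_2) = 15×56/176 = 4.77 V.
Assume saturation: I_D = (k_n/2)(V_GS − V_t)² with V_GS = V_G − I_D·R_S = 4.77 − 1.5·I_D.
Substituting gives 1.8·I_D² − 7.17·I_D + 5.3 = 0, with roots I_D = 0.978 or 3.01 mA.
The root I_D = 3.01 mA gives V_GS = 0.261 V ≤ V_t, so take I_D = 0.978 mA.
Then V_GS = 3.31 V and V_DS = V_DD − I_D(R_D+R_S) = 15 − 0.978×3.7 = 11.4 V.
Saturation requires V_DS ≥ V_GS − V_t = 1.11 V; 11.4 ≥ 1.11 ✓.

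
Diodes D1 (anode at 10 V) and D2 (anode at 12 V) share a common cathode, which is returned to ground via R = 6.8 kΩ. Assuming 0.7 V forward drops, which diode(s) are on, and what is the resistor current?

Only D2 conducts; I_R ≈ 1.7 mA

Assume both conduct. Then node N would need to be at both 10−0.7 = 9.3 V and 12−0.7 = 11.3 V, which is impossible.
Assume only D2 conducts: V_N = 12 − 0.7 = 11.3 V, so I_R = 11.3/6.8 = 1.66 mA.
Check D1: its anode-to-cathode voltage is 10 − 11.3 = -1.3 V < 0.7 V, so it is off. The assumption is consistent.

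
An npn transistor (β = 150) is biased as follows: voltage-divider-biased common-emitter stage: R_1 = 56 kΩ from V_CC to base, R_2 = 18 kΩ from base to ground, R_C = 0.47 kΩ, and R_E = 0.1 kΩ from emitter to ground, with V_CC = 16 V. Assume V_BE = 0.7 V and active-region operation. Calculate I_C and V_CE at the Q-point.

I_C ≈ 17 mA, V_CE ≈ 6.5 V

Thevenize the base divider: V_Th = V_CC·R_2/(R_1+R_2) = 16×18/74 = 3.89 V, R_Th = R_1‖R_2 = 13.6 kΩ.
Base-emitter loop: V_Th = I_B·R_Th + V_BE + (β+1)I_B·R_E, so I_B = (3.89 − 0.7) / (13.6 + 151×0.1) = 0.111 mA.
I_C = β·I_B = 150×0.111 = 16.7 mA, and I_E = (β+1)I_B = 16.8 mA.
V_CE = V_CC − I_C·R_C − I_E·R_E = 16 − 16.7×0.47 − 16.8×0.1 = 6.49 V.
V_CE = 6.49 V > 0.2 V confirms active-region operation.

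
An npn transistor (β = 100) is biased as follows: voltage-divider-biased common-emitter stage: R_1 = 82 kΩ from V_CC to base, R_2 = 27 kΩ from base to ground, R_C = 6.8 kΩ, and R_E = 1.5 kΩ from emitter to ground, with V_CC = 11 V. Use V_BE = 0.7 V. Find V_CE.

Thevenize the base divider: V_Th = V_CC·R_2/(R_1+R_2) = 11×27/109 = 2.72 V, R_Th = R_1‖R_2 = 20.3 kΩ.
Base-emitter loop: V_Th = I_B·R_Th + V_BE + (β+1)I_B·R_E, so I_B = (2.72 − 0.7) / (20.3 + 101×1.5) = 0.0118 mA.
I_C = β·I_B = 100×0.0118 = 1.18 mA, and I_E = (β+1)I_B = 1.19 mA.
V_CE = V_CC − I_C·R_C − I_E·R_E = 11 − 1.18×6.8 − 1.19×1.5 = 1.2 V.
V_CE = 1.2 V > 0.2 V confirms active-region operation.

V_CE ≈ 1.2 V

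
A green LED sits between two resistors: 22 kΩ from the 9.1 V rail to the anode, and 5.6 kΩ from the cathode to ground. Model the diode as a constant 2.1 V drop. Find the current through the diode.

The two resistors are in series with the diode, so KVL gives 9.1 = I·22 + 2.1 + I·5.6.
I = (9.1 − 2.1) / (22 + 5.6) kΩ = 7 / 27.6 = 0.254 mA.

I ≈ 0.25 mA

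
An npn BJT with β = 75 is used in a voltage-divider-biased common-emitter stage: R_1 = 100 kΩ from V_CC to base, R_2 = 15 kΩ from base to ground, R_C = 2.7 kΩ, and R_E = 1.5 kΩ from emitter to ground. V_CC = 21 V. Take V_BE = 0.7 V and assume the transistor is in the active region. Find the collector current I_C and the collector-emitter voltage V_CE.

Thevenize the base divider: V_Th = V_CC·R_2/(R_1+R_2) = 21×15/115 = 2.74 V, R_Th = R_1‖R_2 = 13 kΩ.
Base-emitter loop: V_Th = I_B·R_Th + V_BE + (β+1)I_B·R_E, so I_B = (2.74 − 0.7) / (13 + 76×1.5) = 0.0161 mA.
I_C = β·I_B = 75×0.0161 = 1.2 mA, and I_E = (β+1)I_B = 1.22 mA.
V_CE = V_CC − I_C·R_C − I_E·R_E = 21 − 1.2×2.7 − 1.22×1.5 = 15.9 V.
V_CE = 15.9 V > 0.2 V confirms active-region operation.

I_C ≈ 1.2 mA, V_CE ≈ 16 V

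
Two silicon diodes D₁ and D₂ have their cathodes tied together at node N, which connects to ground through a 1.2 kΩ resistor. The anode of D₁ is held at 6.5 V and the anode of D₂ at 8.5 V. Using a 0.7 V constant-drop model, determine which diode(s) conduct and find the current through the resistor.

Only D₂ conducts; I_R ≈ 6.5 mA

Assume both conduct. Then node N would need to be at both 6.5−0.7 = 5.8 V and 8.5−0.7 = 7.8 V, which is impossible.
Assume only D₂ conducts: V_N = 8.5 − 0.7 = 7.8 V, so I_R = 7.8/1.2 = 6.5 mA.
Check D₁: its anode-to-cathode voltage is 6.5 − 7.8 = -1.3 V < 0.7 V, so it is off. The assumption is consistent.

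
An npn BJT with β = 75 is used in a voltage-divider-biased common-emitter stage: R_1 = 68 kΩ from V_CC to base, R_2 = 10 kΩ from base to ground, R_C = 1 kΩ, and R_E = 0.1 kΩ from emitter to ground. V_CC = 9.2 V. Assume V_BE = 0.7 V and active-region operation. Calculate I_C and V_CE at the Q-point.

Thevenize the base divider: V_Th = V_CC·R_2/(R_1+R_2) = 9.2×10/78 = 1.18 V, R_Th = R_1‖R_2 = 8.72 kΩ.
Base-emitter loop: V_Th = I_B·R_Th + V_BE + (β+1)I_B·R_E, so I_B = (1.18 − 0.7) / (8.72 + 76×0.1) = 0.0294 mA.
I_C = β·I_B = 75×0.0294 = 2.2 mA, and I_E = (β+1)I_B = 2.23 mA.
V_CE = V_CC − I_C·R_C − I_E·R_E = 9.2 − 2.2×1 − 2.23×0.1 = 6.77 V.
V_CE = 6.77 V > 0.2 V confirms active-region operation.

I_C ≈ 2.2 mA, V_CE ≈ 6.8 V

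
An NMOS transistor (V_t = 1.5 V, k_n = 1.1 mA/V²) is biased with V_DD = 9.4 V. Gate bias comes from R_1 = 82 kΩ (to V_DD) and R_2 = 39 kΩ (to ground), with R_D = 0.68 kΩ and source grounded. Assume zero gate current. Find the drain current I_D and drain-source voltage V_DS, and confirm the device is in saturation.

I_D ≈ 1.3 mA, V_DS ≈ 8.5 V

V_G = V_DD·R_2/(R_1+R_2) = 9.4×39/121 = 3.03 V. With the source grounded, V_GS = V_G = 3.03 V.
Assume saturation: I_D = (k_n/2)(V_GS − V_t)² = (1.1/2)×(3.03 − 1.5)² = 0.55×1.53² = 1.29 mA.
V_DS = V_DD − I_D·R_D = 9.4 − 1.29×0.68 = 8.52 V.
Saturation requires V_DS ≥ V_GS − V_t = 1.53 V; 8.52 ≥ 1.53 ✓.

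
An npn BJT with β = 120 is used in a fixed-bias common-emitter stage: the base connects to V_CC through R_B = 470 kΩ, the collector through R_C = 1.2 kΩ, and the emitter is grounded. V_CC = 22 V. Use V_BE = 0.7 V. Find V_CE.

Base loop: V_CC = I_B·R_B + V_BE, so I_B = (22 − 0.7)/470 kΩ = 0.0453 mA.
In the active region I_C = β·I_B = 120 × 0.0453 = 5.44 mA.
Collector loop: V_CE = V_CC − I_C·R_C = 22 − 5.44×1.2 = 15.5 V.
Since V_CE = 15.5 V > V_CE(sat) ≈ 0.2 V, the transistor is in the active region as assumed.

V_CE ≈ 15 V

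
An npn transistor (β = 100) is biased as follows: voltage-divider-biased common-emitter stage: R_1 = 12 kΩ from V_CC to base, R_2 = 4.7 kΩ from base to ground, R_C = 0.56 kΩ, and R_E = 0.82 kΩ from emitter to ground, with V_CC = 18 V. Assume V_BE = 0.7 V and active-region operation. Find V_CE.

V_CE ≈ 11 V

Thevenize the base divider: V_Th = V_CC·R_2/(R_1+R_2) = 18×4.7/16.7 = 5.07 V, R_Th = R_1‖R_2 = 3.38 kΩ.
Base-emitter loop: V_Th = I_B·R_Th + V_BE + (β+1)I_B·R_E, so I_B = (5.07 − 0.7) / (3.38 + 101×0.82) = 0.0506 mA.
I_C = β·I_B = 100×0.0506 = 5.06 mA, and I_E = (β+1)I_B = 5.12 mA.
V_CE = V_CC − I_C·R_C − I_E·R_E = 18 − 5.06×0.56 − 5.12×0.82 = 11 V.
V_CE = 11 V > 0.2 V confirms active-region operation.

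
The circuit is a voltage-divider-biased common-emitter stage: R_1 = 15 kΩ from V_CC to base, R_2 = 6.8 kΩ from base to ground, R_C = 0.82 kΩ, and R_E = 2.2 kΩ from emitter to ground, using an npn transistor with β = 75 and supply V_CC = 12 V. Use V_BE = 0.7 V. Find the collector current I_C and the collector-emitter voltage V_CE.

Thevenize the base divider: V_Th = V_CC·R_2/(R_1+R_2) = 12×6.8/21.8 = 3.74 V, R_Th = R_1‖R_2 = 4.68 kΩ.
Base-emitter loop: V_Th = I_B·R_Th + V_BE + (β+1)I_B·R_E, so I_B = (3.74 − 0.7) / (4.68 + 76×2.2) = 0.0177 mA.
I_C = β·I_B = 75×0.0177 = 1.33 mA, and I_E = (β+1)I_B = 1.35 mA.
V_CE = V_CC − I_C·R_C − I_E·R_E = 12 − 1.33×0.82 − 1.35×2.2 = 7.95 V.
V_CE = 7.95 V > 0.2 V confirms active-region operation.

I_C ≈ 1.3 mA, V_CE ≈ 8 V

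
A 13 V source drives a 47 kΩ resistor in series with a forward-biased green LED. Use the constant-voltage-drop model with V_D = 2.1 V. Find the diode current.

I ≈ 0.23 mA

KVL around the loop: 13 = V_D + I·R = 2.1 + I × 47 kΩ.
So I = (13 − 2.1) / 47 kΩ = 10.9 / 47 = 0.232 mA.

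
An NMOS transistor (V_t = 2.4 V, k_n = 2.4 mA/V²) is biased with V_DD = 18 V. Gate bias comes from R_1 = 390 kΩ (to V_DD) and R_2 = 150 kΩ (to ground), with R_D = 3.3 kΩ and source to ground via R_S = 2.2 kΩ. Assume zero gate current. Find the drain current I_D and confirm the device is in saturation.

V_G = V_DD·R_2/(R_1+R_2) = 18×150/540 = 5 V.
Assume saturation: I_D = (k_n/2)(V_GS − V_t)² with V_GS = V_G − I_D·R_S = 5 − 2.2·I_D.
Substituting gives 5.81·I_D² − 14.7·I_D + 8.11 = 0, with roots I_D = 0.809 or 1.73 mA.
The root I_D = 1.73 mA gives V_GS = 1.2 V ≤ V_t, so take I_D = 0.809 mA.
Then V_GS = 3.22 V and V_DS = V_DD − I_D(R_D+R_S) = 18 − 0.809×5.5 = 13.6 V.
Saturation requires V_DS ≥ V_GS − V_t = 0.821 V; 13.6 ≥ 0.821 ✓.

I_D ≈ 0.81 mA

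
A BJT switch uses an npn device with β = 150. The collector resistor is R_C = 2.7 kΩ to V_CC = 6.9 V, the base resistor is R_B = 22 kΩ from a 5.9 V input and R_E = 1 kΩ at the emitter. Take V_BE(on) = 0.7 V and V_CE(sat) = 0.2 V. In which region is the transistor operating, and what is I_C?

Assume active: I_B = (5.9 − 0.7)/(22 + 151×1) = 0.0301 mA, I_C = β·I_B = 4.51 mA.
Then V_CE = 6.9 − 4.51×2.7 − 4.54×1 = -9.81 V < 0.2 V — the active assumption fails.
Re-solve with V_CE = 0.2 V. KCL at the emitter: V_E/R_E = (V_BB−0.7−V_E)/R_B + (V_CC−0.2−V_E)/R_C, giving V_E = 1.92 V.
I_C = (V_CC − 0.2 − V_E)/R_C = (6.7 − 1.92)/2.7 = 1.77 mA.
Check: I_B = (5.2 − 1.92)/22 = 0.149 mA, and β·I_B = 22.4 mA > I_C, confirming saturation.

saturation; I_C ≈ 1.8 mA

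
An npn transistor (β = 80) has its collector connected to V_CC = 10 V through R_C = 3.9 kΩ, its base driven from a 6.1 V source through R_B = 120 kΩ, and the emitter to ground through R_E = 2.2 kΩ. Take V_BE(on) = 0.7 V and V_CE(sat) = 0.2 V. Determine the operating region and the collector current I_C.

active; I_C ≈ 1.4 mA

Assume active. Base-emitter loop: I_B = (V_BB − V_BE)/(R_B + (β+1)R_E) = (6.1 − 0.7)/(120 + 81×2.2) = 0.0181 mA.
I_C = β·I_B = 80×0.0181 = 1.45 mA.
V_CE = V_CC − I_C·R_C − I_E·R_E = 10 − 1.45×3.9 − 1.47×2.2 = 1.12 V > V_CE(sat), so the active-region assumption holds.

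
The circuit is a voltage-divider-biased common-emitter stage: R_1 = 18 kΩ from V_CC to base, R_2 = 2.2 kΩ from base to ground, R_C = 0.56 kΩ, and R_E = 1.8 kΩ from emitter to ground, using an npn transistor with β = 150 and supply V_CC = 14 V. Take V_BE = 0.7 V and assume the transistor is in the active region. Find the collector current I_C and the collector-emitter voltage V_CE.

Thevenize the base divider: V_Th = V_CC·R_2/(R_1+R_2) = 14×2.2/20.2 = 1.52 V, R_Th = R_1‖R_2 = 1.96 kΩ.
Base-emitter loop: V_Th = I_B·R_Th + V_BE + (β+1)I_B·R_E, so I_B = (1.52 − 0.7) / (1.96 + 151×1.8) = 0.00301 mA.
I_C = β·I_B = 150×0.00301 = 0.452 mA, and I_E = (β+1)I_B = 0.455 mA.
V_CE = V_CC − I_C·R_C − I_E·R_E = 14 − 0.452×0.56 − 0.455×1.8 = 12.9 V.
V_CE = 12.9 V > 0.2 V confirms active-region operation.

I_C ≈ 0.45 mA, V_CE ≈ 13 V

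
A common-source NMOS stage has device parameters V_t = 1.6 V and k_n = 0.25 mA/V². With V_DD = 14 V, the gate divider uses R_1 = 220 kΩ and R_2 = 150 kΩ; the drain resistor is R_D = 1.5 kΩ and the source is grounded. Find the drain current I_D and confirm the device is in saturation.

I_D ≈ 2.1 mA

V_G = V_DD·R_2/(R_1+R_2) = 14×150/370 = 5.68 V. With the source grounded, V_GS = V_G = 5.68 V.
Assume saturation: I_D = (k_n/2)(V_GS − V_t)² = (0.25/2)×(5.68 − 1.6)² = 0.125×4.08² = 2.08 mA.
V_DS = V_DD − I_D·R_D = 14 − 2.08×1.5 = 10.9 V.
Saturation requires V_DS ≥ V_GS − V_t = 4.08 V; 10.9 ≥ 4.08 ✓.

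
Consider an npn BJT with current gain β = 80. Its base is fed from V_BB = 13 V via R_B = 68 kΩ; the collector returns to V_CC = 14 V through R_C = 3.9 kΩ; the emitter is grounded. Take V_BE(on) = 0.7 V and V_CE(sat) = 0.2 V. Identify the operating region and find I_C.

Assume active: I_B = (13 − 0.7)/68 = 0.181 mA, giving I_C = β·I_B = 14.5 mA.
But then V_CE = 14 − 14.5×3.9 = -42.4 V < V_CE(sat) = 0.2 V — impossible in the active region.
So the transistor is saturated. With V_CE = 0.2 V, I_C = (V_CC − 0.2)/R_C = 13.8/3.9 = 3.54 mA.
Check: β·I_B = 14.5 mA > I_C = 3.54 mA, confirming saturation.

saturation; I_C ≈ 3.5 mA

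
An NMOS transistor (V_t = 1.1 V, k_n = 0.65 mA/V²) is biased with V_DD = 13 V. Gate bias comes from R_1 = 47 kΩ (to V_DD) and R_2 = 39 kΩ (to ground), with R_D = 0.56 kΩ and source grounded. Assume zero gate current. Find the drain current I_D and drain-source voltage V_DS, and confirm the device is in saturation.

V_G = V_DD·R_2/(R_1+R_2) = 13×39/86 = 5.9 V. With the source grounded, V_GS = V_G = 5.9 V.
Assume saturation: I_D = (k_n/2)(V_GS − V_t)² = (0.65/2)×(5.9 − 1.1)² = 0.325×4.8² = 7.47 mA.
V_DS = V_DD − I_D·R_D = 13 − 7.47×0.56 = 8.81 V.
Saturation requires V_DS ≥ V_GS − V_t = 4.8 V; 8.81 ≥ 4.8 ✓.

I_D ≈ 7.5 mA, V_DS ≈ 8.8 V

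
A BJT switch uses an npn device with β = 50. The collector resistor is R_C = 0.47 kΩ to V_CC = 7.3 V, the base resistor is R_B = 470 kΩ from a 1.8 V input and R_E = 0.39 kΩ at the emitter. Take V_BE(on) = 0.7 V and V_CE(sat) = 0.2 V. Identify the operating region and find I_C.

Assume active. Base-emitter loop: I_B = (V_BB − V_BE)/(R_B + (β+1)R_E) = (1.8 − 0.7)/(470 + 51×0.39) = 0.00225 mA.
I_C = β·I_B = 50×0.00225 = 0.112 mA.
V_CE = V_CC − I_C·R_C − I_E·R_E = 7.3 − 0.112×0.47 − 0.115×0.39 = 7.2 V > V_CE(sat), so the active-region assumption holds.

active; I_C ≈ 0.11 mA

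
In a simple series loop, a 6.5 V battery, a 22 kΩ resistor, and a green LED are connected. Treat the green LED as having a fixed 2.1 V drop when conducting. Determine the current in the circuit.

KVL around the loop: 6.5 = V_D + I·R = 2.1 + I × 22 kΩ.
So I = (6.5 − 2.1) / 22 kΩ = 4.4 / 22 = 0.2 mA.

I ≈ 0.2 mA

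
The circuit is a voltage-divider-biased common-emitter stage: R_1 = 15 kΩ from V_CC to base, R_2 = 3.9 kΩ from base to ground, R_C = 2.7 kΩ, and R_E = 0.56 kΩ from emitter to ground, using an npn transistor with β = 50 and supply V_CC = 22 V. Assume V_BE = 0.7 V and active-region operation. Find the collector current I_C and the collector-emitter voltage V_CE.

Thevenize the base divider: V_Th = V_CC·R_2/(R_1+R_2) = 22×3.9/18.9 = 4.54 V, R_Th = R_1‖R_2 = 3.1 kΩ.
Base-emitter loop: V_Th = I_B·R_Th + V_BE + (β+1)I_B·R_E, so I_B = (4.54 − 0.7) / (3.1 + 51×0.56) = 0.121 mA.
I_C = β·I_B = 50×0.121 = 6.06 mA, and I_E = (β+1)I_B = 6.19 mA.
V_CE = V_CC − I_C·R_C − I_E·R_E = 22 − 6.06×2.7 − 6.19×0.56 = 2.16 V.
V_CE = 2.16 V > 0.2 V confirms active-region operation.

I_C ≈ 6.1 mA, V_CE ≈ 2.2 V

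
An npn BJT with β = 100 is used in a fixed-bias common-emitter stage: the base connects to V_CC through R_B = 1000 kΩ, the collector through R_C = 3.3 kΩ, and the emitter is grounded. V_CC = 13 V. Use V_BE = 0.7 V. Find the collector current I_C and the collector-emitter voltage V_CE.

I_C ≈ 1.2 mA, V_CE ≈ 8.9 V

Base loop: V_CC = I_B·R_B + V_BE, so I_B = (13 − 0.7)/1000 kΩ = 0.0123 mA.
In the active region I_C = β·I_B = 100 × 0.0123 = 1.23 mA.
Collector loop: V_CE = V_CC − I_C·R_C = 13 − 1.23×3.3 = 8.94 V.
Since V_CE = 8.94 V > V_CE(sat) ≈ 0.2 V, the transistor is in the active region as assumed.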